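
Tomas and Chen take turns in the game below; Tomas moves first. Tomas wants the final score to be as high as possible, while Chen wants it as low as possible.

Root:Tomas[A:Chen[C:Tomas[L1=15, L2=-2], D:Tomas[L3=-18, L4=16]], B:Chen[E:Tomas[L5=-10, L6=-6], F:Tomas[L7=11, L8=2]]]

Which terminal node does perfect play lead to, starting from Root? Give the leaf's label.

C (Tomas): max(15, -2) = 15
D (Tomas): max(-18, 16) = 16
A (Chen): min(15, 16) = 15
E (Tomas): max(-10, -6) = -6
F (Tomas): max(11, 2) = 11
B (Chen): min(-6, 11) = -6
Root (Tomas): max(15, -6) = 15
At Root, Tomas picks A (highest: 15).
At A, Chen picks C (lowest: 15).
At C, Tomas picks L1 (highest: 15).
Terminal value 15.

L1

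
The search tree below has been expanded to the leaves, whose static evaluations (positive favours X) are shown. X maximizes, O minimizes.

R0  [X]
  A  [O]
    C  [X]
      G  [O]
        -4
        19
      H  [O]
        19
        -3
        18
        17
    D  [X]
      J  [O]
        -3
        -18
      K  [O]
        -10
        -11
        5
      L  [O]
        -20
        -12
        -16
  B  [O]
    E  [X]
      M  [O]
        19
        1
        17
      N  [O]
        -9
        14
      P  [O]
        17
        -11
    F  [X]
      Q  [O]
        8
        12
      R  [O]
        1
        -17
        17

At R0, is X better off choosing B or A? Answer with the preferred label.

M (O): min(19, 1, 17) = 1
N (O): min(-9, 14) = -9
P (O): min(17, -11) = -11
E (X): max(1, -9, -11) = 1
Q (O): min(8, 12) = 8
R (O): min(1, -17, 17) = -17
F (X): max(8, -17) = 8
B (O): min(1, 8) = 1
G (O): min(-4, 19) = -4
H (O): min(19, -3, 18, 17) = -3
C (X): max(-4, -3) = -3
J (O): min(-3, -18) = -18
K (O): min(-10, -11, 5) = -11
L (O): min(-20, -12, -16) = -20
D (X): max(-18, -11, -20) = -11
A (O): min(-3, -11) = -11
X prefers the higher value; B=1, A=-11. B is better since 1 > -11.

B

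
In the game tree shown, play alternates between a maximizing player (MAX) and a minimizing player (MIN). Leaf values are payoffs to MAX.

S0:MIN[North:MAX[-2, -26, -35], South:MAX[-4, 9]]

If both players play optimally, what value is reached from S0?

North (MAX): max(-2, -26, -35) = -2
South (MAX): max(-4, 9) = 9
S0 (MIN): min(-2, 9) = -2

-2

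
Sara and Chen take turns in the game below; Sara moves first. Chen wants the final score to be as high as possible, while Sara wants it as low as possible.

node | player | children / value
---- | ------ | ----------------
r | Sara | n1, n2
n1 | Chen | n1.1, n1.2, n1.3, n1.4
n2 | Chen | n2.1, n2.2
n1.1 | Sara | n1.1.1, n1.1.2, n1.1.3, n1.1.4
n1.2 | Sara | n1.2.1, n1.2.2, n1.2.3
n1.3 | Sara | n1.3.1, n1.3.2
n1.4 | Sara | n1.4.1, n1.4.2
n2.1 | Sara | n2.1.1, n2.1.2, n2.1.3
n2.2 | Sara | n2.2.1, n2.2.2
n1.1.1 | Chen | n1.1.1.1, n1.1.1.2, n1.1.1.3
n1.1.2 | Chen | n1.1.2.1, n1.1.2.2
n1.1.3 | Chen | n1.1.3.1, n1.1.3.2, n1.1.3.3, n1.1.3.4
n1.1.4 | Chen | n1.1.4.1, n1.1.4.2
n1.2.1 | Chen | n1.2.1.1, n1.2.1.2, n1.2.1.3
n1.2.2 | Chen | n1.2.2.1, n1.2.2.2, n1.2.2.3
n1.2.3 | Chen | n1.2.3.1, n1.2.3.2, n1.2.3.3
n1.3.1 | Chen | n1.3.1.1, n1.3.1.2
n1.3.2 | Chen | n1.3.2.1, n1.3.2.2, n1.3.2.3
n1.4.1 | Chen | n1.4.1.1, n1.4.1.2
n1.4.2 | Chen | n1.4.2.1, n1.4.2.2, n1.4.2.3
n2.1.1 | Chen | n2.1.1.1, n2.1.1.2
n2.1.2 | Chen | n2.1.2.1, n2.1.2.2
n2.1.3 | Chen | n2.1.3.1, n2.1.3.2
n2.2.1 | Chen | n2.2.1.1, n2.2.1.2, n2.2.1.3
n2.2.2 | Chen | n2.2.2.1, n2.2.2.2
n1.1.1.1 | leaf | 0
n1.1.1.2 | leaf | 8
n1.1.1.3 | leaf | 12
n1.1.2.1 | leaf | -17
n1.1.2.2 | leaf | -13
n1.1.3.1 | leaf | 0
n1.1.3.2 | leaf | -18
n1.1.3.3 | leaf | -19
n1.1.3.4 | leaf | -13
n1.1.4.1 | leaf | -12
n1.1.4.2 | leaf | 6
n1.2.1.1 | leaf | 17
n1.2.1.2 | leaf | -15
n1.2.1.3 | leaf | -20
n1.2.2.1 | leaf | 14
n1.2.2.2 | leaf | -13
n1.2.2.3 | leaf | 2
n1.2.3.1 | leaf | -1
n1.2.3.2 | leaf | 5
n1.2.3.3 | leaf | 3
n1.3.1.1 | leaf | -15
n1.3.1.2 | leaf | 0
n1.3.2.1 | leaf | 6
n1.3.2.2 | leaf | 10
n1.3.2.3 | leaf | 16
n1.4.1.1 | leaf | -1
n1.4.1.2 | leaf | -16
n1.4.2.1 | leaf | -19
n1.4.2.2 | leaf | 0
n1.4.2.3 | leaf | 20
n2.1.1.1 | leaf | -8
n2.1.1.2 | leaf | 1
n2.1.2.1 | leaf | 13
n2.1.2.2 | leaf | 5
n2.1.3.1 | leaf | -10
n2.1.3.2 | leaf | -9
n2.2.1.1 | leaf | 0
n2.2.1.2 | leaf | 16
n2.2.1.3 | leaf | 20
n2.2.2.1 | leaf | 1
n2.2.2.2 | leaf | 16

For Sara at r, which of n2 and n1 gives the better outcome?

n1

n2.1.1 (Chen): max(-8, 1) = 1
n2.1.2 (Chen): max(13, 5) = 13
n2.1.3 (Chen): max(-10, -9) = -9
n2.1 (Sara): min(1, 13, -9) = -9
n2.2.1 (Chen): max(0, 16, 20) = 20
n2.2.2 (Chen): max(1, 16) = 16
n2.2 (Sara): min(20, 16) = 16
n2 (Chen): max(-9, 16) = 16
n1.1.1 (Chen): max(0, 8, 12) = 12
n1.1.2 (Chen): max(-17, -13) = -13
n1.1.3 (Chen): max(0, -18, -19, -13) = 0
n1.1.4 (Chen): max(-12, 6) = 6
n1.1 (Sara): min(12, -13, 0, 6) = -13
n1.2.1 (Chen): max(17, -15, -20) = 17
n1.2.2 (Chen): max(14, -13, 2) = 14
n1.2.3 (Chen): max(-1, 5, 3) = 5
n1.2 (Sara): min(17, 14, 5) = 5
n1.3.1 (Chen): max(-15, 0) = 0
n1.3.2 (Chen): max(6, 10, 16) = 16
n1.3 (Sara): min(0, 16) = 0
n1.4.1 (Chen): max(-1, -16) = -1
n1.4.2 (Chen): max(-19, 0, 20) = 20
n1.4 (Sara): min(-1, 20) = -1
n1 (Chen): max(-13, 5, 0, -1) = 5
Sara prefers the lower value; n2=16, n1=5. n1 is better since 5 < 16.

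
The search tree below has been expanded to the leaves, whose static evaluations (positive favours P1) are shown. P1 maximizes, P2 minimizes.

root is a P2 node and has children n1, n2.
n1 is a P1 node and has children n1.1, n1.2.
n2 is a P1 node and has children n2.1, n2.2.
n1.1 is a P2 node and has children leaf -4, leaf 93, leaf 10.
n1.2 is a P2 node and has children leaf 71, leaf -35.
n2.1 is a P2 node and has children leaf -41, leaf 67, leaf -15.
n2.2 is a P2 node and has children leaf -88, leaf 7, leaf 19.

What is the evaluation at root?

-41

n1.1 (P2): min(-4, 93, 10) = -4
n1.2 (P2): min(71, -35) = -35
n1 (P1): max(-4, -35) = -4
n2.1 (P2): min(-41, 67, -15) = -41
n2.2 (P2): min(-88, 7, 19) = -88
n2 (P1): max(-41, -88) = -41
root (P2): min(-4, -41) = -41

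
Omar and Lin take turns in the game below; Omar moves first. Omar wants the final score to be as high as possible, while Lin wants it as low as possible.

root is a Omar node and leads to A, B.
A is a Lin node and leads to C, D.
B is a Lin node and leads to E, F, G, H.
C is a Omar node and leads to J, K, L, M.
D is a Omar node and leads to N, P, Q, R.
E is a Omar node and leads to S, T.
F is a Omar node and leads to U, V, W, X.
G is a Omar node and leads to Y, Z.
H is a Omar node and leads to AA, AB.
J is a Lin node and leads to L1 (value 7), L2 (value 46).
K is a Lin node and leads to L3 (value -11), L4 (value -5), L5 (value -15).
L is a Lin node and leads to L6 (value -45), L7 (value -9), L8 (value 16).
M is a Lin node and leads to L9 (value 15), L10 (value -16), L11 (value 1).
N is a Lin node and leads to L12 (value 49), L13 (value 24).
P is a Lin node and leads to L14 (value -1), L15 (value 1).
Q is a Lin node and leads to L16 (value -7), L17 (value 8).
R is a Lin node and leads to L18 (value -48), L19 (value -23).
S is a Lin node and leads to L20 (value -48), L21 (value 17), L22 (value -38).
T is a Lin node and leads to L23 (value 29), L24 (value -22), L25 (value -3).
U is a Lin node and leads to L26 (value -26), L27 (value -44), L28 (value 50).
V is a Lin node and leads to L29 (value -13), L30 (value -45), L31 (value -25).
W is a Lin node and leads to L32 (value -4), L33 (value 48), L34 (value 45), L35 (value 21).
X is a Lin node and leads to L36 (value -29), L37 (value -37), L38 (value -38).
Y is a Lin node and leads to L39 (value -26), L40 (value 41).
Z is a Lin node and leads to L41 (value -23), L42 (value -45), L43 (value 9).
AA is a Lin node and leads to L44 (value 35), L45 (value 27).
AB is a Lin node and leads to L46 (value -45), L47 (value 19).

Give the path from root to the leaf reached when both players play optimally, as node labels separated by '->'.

root -> A -> C -> J -> L1

J (Lin): min(7, 46) = 7
K (Lin): min(-11, -5, -15) = -15
L (Lin): min(-45, -9, 16) = -45
M (Lin): min(15, -16, 1) = -16
C (Omar): max(7, -15, -45, -16) = 7
N (Lin): min(49, 24) = 24
P (Lin): min(-1, 1) = -1
Q (Lin): min(-7, 8) = -7
R (Lin): min(-48, -23) = -48
D (Omar): max(24, -1, -7, -48) = 24
A (Lin): min(7, 24) = 7
S (Lin): min(-48, 17, -38) = -48
T (Lin): min(29, -22, -3) = -22
E (Omar): max(-48, -22) = -22
U (Lin): min(-26, -44, 50) = -44
V (Lin): min(-13, -45, -25) = -45
W (Lin): min(-4, 48, 45, 21) = -4
X (Lin): min(-29, -37, -38) = -38
F (Omar): max(-44, -45, -4, -38) = -4
Y (Lin): min(-26, 41) = -26
Z (Lin): min(-23, -45, 9) = -45
G (Omar): max(-26, -45) = -26
AA (Lin): min(35, 27) = 27
AB (Lin): min(-45, 19) = -45
H (Omar): max(27, -45) = 27
B (Lin): min(-22, -4, -26, 27) = -26
root (Omar): max(7, -26) = 7
At root, Omar picks A (highest: 7).
At A, Lin picks C (lowest: 7).
At C, Omar picks J (highest: 7).
At J, Lin picks L1 (lowest: 7).
Terminal value 7.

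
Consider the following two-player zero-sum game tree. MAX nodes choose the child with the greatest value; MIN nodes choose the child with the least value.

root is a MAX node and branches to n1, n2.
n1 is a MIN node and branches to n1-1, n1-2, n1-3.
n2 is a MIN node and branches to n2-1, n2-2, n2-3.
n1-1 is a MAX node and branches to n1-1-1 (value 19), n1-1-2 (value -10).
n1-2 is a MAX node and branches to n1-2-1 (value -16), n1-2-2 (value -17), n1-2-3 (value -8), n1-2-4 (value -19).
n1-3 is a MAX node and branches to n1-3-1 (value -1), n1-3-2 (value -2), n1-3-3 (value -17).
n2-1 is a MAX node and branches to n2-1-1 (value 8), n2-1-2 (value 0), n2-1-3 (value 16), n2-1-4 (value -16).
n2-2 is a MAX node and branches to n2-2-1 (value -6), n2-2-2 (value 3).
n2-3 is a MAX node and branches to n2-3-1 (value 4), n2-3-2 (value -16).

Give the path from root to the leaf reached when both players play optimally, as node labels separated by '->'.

root -> n2 -> n2-2 -> n2-2-2

n1-1 (MAX): max(19, -10) = 19
n1-2 (MAX): max(-16, -17, -8, -19) = -8
n1-3 (MAX): max(-1, -2, -17) = -1
n1 (MIN): min(19, -8, -1) = -8
n2-1 (MAX): max(8, 0, 16, -16) = 16
n2-2 (MAX): max(-6, 3) = 3
n2-3 (MAX): max(4, -16) = 4
n2 (MIN): min(16, 3, 4) = 3
root (MAX): max(-8, 3) = 3
At root, MAX picks n2 (highest: 3).
At n2, MIN picks n2-2 (lowest: 3).
At n2-2, MAX picks n2-2-2 (highest: 3).
Terminal value 3.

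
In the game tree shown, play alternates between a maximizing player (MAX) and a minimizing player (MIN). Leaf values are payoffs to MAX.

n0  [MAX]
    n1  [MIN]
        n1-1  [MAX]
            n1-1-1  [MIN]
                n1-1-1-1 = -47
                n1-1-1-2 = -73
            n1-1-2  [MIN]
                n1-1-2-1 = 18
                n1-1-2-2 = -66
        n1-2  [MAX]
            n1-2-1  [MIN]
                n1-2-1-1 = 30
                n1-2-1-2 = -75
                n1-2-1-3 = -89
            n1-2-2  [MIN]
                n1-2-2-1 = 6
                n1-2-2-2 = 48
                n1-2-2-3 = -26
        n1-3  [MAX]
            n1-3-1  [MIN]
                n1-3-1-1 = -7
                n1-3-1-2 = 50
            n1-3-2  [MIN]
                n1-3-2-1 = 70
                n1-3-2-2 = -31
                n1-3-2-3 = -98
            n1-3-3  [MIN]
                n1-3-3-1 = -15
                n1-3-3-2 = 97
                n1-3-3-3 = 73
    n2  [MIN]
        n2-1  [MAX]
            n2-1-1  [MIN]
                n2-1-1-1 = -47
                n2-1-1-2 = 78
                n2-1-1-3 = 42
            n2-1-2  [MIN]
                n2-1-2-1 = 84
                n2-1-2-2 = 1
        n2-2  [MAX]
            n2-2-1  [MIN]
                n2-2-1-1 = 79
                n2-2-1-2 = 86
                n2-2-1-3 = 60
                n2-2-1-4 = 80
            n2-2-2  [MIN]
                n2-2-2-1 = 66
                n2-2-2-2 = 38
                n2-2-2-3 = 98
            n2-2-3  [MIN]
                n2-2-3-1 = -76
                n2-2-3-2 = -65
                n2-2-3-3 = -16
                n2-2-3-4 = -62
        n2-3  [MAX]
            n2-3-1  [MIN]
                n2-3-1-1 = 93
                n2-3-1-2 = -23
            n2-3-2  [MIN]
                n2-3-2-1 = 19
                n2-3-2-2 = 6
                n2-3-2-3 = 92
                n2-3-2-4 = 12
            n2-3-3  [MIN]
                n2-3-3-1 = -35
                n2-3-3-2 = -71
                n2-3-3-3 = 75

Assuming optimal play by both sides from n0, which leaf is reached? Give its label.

n1-1-1 (MIN): min(-47, -73) = -73
n1-1-2 (MIN): min(18, -66) = -66
n1-1 (MAX): max(-73, -66) = -66
n1-2-1 (MIN): min(30, -75, -89) = -89
n1-2-2 (MIN): min(6, 48, -26) = -26
n1-2 (MAX): max(-89, -26) = -26
n1-3-1 (MIN): min(-7, 50) = -7
n1-3-2 (MIN): min(70, -31, -98) = -98
n1-3-3 (MIN): min(-15, 97, 73) = -15
n1-3 (MAX): max(-7, -98, -15) = -7
n1 (MIN): min(-66, -26, -7) = -66
n2-1-1 (MIN): min(-47, 78, 42) = -47
n2-1-2 (MIN): min(84, 1) = 1
n2-1 (MAX): max(-47, 1) = 1
n2-2-1 (MIN): min(79, 86, 60, 80) = 60
n2-2-2 (MIN): min(66, 38, 98) = 38
n2-2-3 (MIN): min(-76, -65, -16, -62) = -76
n2-2 (MAX): max(60, 38, -76) = 60
n2-3-1 (MIN): min(93, -23) = -23
n2-3-2 (MIN): min(19, 6, 92, 12) = 6
n2-3-3 (MIN): min(-35, -71, 75) = -71
n2-3 (MAX): max(-23, 6, -71) = 6
n2 (MIN): min(1, 60, 6) = 1
n0 (MAX): max(-66, 1) = 1
At n0, MAX picks n2 (highest: 1).
At n2, MIN picks n2-1 (lowest: 1).
At n2-1, MAX picks n2-1-2 (highest: 1).
At n2-1-2, MIN picks n2-1-2-2 (lowest: 1).
Terminal value 1.

n2-1-2-2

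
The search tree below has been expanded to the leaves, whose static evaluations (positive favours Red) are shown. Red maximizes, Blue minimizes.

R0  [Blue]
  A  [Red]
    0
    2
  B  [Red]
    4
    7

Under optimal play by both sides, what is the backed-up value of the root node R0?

A (Red): max(0, 2) = 2
B (Red): max(4, 7) = 7
R0 (Blue): min(2, 7) = 2

2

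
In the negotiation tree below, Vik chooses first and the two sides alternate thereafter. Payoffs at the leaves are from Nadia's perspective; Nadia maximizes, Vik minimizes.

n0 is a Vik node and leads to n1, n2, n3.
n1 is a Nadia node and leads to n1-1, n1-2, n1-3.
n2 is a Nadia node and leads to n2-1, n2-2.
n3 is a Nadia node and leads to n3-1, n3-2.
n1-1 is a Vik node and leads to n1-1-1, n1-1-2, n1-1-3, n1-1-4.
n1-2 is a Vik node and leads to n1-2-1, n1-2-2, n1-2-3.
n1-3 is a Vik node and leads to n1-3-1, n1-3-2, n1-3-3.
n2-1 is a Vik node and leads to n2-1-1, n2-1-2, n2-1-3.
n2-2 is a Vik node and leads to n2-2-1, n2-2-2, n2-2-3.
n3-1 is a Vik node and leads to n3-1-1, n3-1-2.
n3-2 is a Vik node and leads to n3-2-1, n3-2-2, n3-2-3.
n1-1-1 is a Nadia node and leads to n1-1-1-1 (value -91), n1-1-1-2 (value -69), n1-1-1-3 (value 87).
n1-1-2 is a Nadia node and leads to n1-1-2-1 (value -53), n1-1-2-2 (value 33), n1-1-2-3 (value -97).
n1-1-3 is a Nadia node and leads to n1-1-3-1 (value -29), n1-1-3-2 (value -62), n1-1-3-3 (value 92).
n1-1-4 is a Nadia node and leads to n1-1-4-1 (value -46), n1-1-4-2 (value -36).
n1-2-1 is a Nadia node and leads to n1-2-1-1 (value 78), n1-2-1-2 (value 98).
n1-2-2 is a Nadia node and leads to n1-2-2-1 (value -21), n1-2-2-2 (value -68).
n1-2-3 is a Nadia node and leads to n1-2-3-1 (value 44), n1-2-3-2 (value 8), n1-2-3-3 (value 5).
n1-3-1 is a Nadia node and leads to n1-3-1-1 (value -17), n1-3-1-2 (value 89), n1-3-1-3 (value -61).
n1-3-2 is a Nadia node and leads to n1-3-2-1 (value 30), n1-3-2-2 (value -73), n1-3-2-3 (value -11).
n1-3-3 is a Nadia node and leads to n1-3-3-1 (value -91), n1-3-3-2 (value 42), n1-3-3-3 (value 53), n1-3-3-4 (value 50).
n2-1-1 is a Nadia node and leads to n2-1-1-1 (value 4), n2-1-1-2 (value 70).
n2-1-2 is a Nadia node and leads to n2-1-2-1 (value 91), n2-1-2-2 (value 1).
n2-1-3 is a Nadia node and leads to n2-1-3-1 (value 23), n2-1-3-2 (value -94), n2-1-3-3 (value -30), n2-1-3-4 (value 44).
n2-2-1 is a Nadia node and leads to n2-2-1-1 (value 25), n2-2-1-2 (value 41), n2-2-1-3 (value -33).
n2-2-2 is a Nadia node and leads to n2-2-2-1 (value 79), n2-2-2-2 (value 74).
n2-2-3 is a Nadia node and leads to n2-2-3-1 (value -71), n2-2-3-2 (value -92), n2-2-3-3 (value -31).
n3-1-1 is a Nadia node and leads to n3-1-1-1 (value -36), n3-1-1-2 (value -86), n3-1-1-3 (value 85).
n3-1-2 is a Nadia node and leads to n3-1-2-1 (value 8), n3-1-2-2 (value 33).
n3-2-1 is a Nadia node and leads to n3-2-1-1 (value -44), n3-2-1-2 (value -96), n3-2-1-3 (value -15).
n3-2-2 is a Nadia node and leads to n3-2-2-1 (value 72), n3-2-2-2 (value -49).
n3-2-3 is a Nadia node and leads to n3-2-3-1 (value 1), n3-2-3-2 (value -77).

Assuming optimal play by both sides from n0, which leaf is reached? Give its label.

n1-3-2-1

n1-1-1 (Nadia): max(-91, -69, 87) = 87
n1-1-2 (Nadia): max(-53, 33, -97) = 33
n1-1-3 (Nadia): max(-29, -62, 92) = 92
n1-1-4 (Nadia): max(-46, -36) = -36
n1-1 (Vik): min(87, 33, 92, -36) = -36
n1-2-1 (Nadia): max(78, 98) = 98
n1-2-2 (Nadia): max(-21, -68) = -21
n1-2-3 (Nadia): max(44, 8, 5) = 44
n1-2 (Vik): min(98, -21, 44) = -21
n1-3-1 (Nadia): max(-17, 89, -61) = 89
n1-3-2 (Nadia): max(30, -73, -11) = 30
n1-3-3 (Nadia): max(-91, 42, 53, 50) = 53
n1-3 (Vik): min(89, 30, 53) = 30
n1 (Nadia): max(-36, -21, 30) = 30
n2-1-1 (Nadia): max(4, 70) = 70
n2-1-2 (Nadia): max(91, 1) = 91
n2-1-3 (Nadia): max(23, -94, -30, 44) = 44
n2-1 (Vik): min(70, 91, 44) = 44
n2-2-1 (Nadia): max(25, 41, -33) = 41
n2-2-2 (Nadia): max(79, 74) = 79
n2-2-3 (Nadia): max(-71, -92, -31) = -31
n2-2 (Vik): min(41, 79, -31) = -31
n2 (Nadia): max(44, -31) = 44
n3-1-1 (Nadia): max(-36, -86, 85) = 85
n3-1-2 (Nadia): max(8, 33) = 33
n3-1 (Vik): min(85, 33) = 33
n3-2-1 (Nadia): max(-44, -96, -15) = -15
n3-2-2 (Nadia): max(72, -49) = 72
n3-2-3 (Nadia): max(1, -77) = 1
n3-2 (Vik): min(-15, 72, 1) = -15
n3 (Nadia): max(33, -15) = 33
n0 (Vik): min(30, 44, 33) = 30
At n0, Vik picks n1 (lowest: 30).
At n1, Nadia picks n1-3 (highest: 30).
At n1-3, Vik picks n1-3-2 (lowest: 30).
At n1-3-2, Nadia picks n1-3-2-1 (highest: 30).
Terminal value 30.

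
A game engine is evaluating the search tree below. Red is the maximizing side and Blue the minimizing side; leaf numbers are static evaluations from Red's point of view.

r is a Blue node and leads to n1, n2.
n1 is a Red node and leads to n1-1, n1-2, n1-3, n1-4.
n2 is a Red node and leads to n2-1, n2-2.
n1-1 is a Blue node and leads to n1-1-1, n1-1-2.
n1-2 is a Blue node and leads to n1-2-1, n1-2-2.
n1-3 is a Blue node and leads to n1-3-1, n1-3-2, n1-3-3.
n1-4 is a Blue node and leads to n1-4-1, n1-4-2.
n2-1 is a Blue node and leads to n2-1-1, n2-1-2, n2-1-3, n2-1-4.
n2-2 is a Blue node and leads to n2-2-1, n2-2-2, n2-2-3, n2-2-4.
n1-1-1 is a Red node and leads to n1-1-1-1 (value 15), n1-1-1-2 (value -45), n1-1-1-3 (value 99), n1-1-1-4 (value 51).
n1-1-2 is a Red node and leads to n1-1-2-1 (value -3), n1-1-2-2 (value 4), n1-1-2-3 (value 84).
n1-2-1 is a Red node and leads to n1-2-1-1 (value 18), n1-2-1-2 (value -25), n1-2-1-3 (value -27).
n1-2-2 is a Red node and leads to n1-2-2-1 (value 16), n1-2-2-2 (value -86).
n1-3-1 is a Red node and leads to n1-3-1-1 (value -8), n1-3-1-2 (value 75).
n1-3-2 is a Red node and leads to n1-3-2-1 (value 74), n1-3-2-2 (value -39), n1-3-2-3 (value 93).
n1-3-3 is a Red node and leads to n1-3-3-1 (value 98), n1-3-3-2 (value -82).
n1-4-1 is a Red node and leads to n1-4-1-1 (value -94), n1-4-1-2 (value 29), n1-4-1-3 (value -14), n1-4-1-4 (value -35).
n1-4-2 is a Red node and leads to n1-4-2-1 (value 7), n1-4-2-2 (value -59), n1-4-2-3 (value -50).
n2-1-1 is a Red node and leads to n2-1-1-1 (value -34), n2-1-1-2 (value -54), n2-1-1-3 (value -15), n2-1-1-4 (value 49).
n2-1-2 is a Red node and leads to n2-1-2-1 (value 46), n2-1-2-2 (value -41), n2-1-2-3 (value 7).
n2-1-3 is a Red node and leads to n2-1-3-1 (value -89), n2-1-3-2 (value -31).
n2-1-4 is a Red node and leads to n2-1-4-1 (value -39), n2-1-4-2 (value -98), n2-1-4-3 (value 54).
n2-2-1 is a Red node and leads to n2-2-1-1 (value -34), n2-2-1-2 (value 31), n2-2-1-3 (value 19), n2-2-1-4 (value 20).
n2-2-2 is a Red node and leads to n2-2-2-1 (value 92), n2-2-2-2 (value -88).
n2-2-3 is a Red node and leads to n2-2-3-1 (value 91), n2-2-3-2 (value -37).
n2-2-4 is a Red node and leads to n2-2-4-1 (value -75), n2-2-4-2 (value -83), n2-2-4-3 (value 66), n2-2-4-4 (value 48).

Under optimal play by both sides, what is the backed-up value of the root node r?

31

n1-1-1 (Red): max(15, -45, 99, 51) = 99
n1-1-2 (Red): max(-3, 4, 84) = 84
n1-1 (Blue): min(99, 84) = 84
n1-2-1 (Red): max(18, -25, -27) = 18
n1-2-2 (Red): max(16, -86) = 16
n1-2 (Blue): min(18, 16) = 16
n1-3-1 (Red): max(-8, 75) = 75
n1-3-2 (Red): max(74, -39, 93) = 93
n1-3-3 (Red): max(98, -82) = 98
n1-3 (Blue): min(75, 93, 98) = 75
n1-4-1 (Red): max(-94, 29, -14, -35) = 29
n1-4-2 (Red): max(7, -59, -50) = 7
n1-4 (Blue): min(29, 7) = 7
n1 (Red): max(84, 16, 75, 7) = 84
n2-1-1 (Red): max(-34, -54, -15, 49) = 49
n2-1-2 (Red): max(46, -41, 7) = 46
n2-1-3 (Red): max(-89, -31) = -31
n2-1-4 (Red): max(-39, -98, 54) = 54
n2-1 (Blue): min(49, 46, -31, 54) = -31
n2-2-1 (Red): max(-34, 31, 19, 20) = 31
n2-2-2 (Red): max(92, -88) = 92
n2-2-3 (Red): max(91, -37) = 91
n2-2-4 (Red): max(-75, -83, 66, 48) = 66
n2-2 (Blue): min(31, 92, 91, 66) = 31
n2 (Red): max(-31, 31) = 31
r (Blue): min(84, 31) = 31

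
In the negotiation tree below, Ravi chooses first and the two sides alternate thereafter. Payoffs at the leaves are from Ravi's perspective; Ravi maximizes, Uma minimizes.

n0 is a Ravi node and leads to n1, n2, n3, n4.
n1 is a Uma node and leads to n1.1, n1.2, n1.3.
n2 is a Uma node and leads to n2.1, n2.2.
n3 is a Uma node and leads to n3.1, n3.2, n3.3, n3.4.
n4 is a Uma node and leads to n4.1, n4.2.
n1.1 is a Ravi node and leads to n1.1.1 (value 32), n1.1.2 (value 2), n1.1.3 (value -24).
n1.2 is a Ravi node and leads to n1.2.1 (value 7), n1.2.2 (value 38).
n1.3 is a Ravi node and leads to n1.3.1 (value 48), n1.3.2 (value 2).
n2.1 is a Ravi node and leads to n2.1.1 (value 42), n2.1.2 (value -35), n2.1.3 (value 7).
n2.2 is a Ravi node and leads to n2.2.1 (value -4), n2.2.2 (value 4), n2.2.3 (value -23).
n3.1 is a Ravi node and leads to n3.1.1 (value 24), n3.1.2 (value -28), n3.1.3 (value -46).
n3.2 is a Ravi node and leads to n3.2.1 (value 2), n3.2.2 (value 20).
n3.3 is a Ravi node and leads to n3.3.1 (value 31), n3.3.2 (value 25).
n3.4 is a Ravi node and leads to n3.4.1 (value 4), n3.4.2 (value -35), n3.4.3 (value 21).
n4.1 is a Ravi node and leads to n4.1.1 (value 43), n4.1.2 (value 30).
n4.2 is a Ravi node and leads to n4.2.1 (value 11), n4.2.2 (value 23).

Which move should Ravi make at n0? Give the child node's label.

n1

n1.1 (Ravi): max(32, 2, -24) = 32
n1.2 (Ravi): max(7, 38) = 38
n1.3 (Ravi): max(48, 2) = 48
n1 (Uma): min(32, 38, 48) = 32
n2.1 (Ravi): max(42, -35, 7) = 42
n2.2 (Ravi): max(-4, 4, -23) = 4
n2 (Uma): min(42, 4) = 4
n3.1 (Ravi): max(24, -28, -46) = 24
n3.2 (Ravi): max(2, 20) = 20
n3.3 (Ravi): max(31, 25) = 31
n3.4 (Ravi): max(4, -35, 21) = 21
n3 (Uma): min(24, 20, 31, 21) = 20
n4.1 (Ravi): max(43, 30) = 43
n4.2 (Ravi): max(11, 23) = 23
n4 (Uma): min(43, 23) = 23
n0 (Ravi): max(32, 4, 20, 23) = 32
Ravi at n0 wants the highest of {n1=32, n2=4, n3=20, n4=23}, so chooses n1.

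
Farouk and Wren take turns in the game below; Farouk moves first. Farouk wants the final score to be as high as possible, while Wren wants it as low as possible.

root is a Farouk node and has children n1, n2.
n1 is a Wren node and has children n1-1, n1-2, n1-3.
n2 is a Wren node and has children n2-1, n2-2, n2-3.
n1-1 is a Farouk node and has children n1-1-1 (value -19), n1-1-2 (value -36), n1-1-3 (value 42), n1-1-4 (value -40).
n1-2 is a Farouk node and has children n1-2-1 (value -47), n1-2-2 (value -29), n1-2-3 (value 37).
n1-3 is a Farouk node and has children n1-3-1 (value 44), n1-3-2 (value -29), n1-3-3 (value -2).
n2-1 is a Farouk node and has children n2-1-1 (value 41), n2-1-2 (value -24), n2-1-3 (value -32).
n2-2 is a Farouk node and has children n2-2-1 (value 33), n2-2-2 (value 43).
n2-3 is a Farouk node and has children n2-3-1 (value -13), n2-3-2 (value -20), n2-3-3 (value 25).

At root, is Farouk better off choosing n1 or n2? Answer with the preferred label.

n1-1 (Farouk): max(-19, -36, 42, -40) = 42
n1-2 (Farouk): max(-47, -29, 37) = 37
n1-3 (Farouk): max(44, -29, -2) = 44
n1 (Wren): min(42, 37, 44) = 37
n2-1 (Farouk): max(41, -24, -32) = 41
n2-2 (Farouk): max(33, 43) = 43
n2-3 (Farouk): max(-13, -20, 25) = 25
n2 (Wren): min(41, 43, 25) = 25
Farouk prefers the higher value; n1=37, n2=25. n1 is better since 37 > 25.

n1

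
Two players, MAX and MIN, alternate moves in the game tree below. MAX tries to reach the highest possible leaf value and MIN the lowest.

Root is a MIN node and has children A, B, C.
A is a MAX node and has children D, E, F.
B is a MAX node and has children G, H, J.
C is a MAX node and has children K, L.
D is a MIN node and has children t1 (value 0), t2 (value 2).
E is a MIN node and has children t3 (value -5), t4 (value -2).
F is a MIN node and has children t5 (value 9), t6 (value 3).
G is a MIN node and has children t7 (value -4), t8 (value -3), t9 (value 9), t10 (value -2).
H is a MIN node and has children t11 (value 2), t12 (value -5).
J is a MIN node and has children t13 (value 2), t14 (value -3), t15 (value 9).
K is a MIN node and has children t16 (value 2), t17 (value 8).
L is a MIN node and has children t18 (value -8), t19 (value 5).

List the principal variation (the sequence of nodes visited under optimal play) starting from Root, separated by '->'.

Root -> B -> J -> t14

D (MIN): min(0, 2) = 0
E (MIN): min(-5, -2) = -5
F (MIN): min(9, 3) = 3
A (MAX): max(0, -5, 3) = 3
G (MIN): min(-4, -3, 9, -2) = -4
H (MIN): min(2, -5) = -5
J (MIN): min(2, -3, 9) = -3
B (MAX): max(-4, -5, -3) = -3
K (MIN): min(2, 8) = 2
L (MIN): min(-8, 5) = -8
C (MAX): max(2, -8) = 2
Root (MIN): min(3, -3, 2) = -3
At Root, MIN picks B (lowest: -3).
At B, MAX picks J (highest: -3).
At J, MIN picks t14 (lowest: -3).
Terminal value -3.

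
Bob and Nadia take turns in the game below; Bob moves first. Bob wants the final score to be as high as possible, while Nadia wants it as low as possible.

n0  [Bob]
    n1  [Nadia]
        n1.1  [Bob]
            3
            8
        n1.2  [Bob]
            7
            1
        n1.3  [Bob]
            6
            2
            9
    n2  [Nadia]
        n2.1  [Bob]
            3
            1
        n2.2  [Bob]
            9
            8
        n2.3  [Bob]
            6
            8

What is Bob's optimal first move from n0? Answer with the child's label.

n1.1 (Bob): max(3, 8) = 8
n1.2 (Bob): max(7, 1) = 7
n1.3 (Bob): max(6, 2, 9) = 9
n1 (Nadia): min(8, 7, 9) = 7
n2.1 (Bob): max(3, 1) = 3
n2.2 (Bob): max(9, 8) = 9
n2.3 (Bob): max(6, 8) = 8
n2 (Nadia): min(3, 9, 8) = 3
n0 (Bob): max(7, 3) = 7
Bob at n0 wants the highest of {n1=7, n2=3}, so chooses n1.

n1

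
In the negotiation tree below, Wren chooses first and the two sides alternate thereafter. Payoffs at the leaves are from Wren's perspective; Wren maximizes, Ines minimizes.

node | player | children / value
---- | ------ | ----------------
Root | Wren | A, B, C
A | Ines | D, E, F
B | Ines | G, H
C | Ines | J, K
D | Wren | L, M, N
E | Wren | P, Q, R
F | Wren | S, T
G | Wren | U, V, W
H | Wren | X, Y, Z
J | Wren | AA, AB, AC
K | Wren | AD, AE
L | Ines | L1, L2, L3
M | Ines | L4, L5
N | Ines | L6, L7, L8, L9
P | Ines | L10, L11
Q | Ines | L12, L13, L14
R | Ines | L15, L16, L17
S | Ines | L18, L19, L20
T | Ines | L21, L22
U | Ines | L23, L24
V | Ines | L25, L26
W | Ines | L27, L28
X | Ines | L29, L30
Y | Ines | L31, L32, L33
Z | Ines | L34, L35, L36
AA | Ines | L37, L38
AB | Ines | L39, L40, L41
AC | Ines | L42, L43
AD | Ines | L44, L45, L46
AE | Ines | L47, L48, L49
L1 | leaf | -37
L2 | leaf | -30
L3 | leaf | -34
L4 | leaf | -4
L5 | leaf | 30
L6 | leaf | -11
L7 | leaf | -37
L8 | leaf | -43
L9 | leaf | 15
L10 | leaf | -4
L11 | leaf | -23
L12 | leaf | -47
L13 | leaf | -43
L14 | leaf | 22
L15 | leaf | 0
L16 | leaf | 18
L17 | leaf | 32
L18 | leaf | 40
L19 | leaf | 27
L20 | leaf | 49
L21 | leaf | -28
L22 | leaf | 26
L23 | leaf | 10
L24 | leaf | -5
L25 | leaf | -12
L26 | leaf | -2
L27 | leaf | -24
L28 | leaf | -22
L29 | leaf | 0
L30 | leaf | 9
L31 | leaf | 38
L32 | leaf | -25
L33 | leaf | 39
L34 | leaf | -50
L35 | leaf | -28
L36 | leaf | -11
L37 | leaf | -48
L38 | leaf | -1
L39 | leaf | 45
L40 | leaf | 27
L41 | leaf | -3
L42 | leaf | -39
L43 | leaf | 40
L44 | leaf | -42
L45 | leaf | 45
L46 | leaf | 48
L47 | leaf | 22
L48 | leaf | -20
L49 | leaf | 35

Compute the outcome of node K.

AD (Ines): min(-42, 45, 48) = -42
AE (Ines): min(22, -20, 35) = -20
K (Wren): max(-42, -20) = -20

-20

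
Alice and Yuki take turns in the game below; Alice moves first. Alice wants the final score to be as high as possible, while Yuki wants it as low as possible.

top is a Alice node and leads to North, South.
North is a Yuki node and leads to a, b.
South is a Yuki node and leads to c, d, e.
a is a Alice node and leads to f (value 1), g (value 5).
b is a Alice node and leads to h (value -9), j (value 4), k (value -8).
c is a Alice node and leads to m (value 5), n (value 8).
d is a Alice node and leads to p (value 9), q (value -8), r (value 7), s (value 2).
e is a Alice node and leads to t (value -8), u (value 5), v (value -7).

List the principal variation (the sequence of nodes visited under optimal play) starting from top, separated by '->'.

a (Alice): max(1, 5) = 5
b (Alice): max(-9, 4, -8) = 4
North (Yuki): min(5, 4) = 4
c (Alice): max(5, 8) = 8
d (Alice): max(9, -8, 7, 2) = 9
e (Alice): max(-8, 5, -7) = 5
South (Yuki): min(8, 9, 5) = 5
top (Alice): max(4, 5) = 5
At top, Alice picks South (highest: 5).
At South, Yuki picks e (lowest: 5).
At e, Alice picks u (highest: 5).
Terminal value 5.

top -> South -> e -> u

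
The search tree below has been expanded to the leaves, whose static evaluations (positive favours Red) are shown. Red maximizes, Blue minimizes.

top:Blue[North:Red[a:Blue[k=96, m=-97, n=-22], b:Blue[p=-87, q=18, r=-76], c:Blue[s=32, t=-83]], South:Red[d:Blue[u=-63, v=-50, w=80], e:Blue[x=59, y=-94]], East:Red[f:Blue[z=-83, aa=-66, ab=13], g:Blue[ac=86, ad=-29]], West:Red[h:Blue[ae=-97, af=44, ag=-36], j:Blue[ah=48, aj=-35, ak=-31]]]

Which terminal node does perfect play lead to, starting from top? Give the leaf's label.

a (Blue): min(96, -97, -22) = -97
b (Blue): min(-87, 18, -76) = -87
c (Blue): min(32, -83) = -83
North (Red): max(-97, -87, -83) = -83
d (Blue): min(-63, -50, 80) = -63
e (Blue): min(59, -94) = -94
South (Red): max(-63, -94) = -63
f (Blue): min(-83, -66, 13) = -83
g (Blue): min(86, -29) = -29
East (Red): max(-83, -29) = -29
h (Blue): min(-97, 44, -36) = -97
j (Blue): min(48, -35, -31) = -35
West (Red): max(-97, -35) = -35
top (Blue): min(-83, -63, -29, -35) = -83
At top, Blue picks North (lowest: -83).
At North, Red picks c (highest: -83).
At c, Blue picks t (lowest: -83).
Terminal value -83.

t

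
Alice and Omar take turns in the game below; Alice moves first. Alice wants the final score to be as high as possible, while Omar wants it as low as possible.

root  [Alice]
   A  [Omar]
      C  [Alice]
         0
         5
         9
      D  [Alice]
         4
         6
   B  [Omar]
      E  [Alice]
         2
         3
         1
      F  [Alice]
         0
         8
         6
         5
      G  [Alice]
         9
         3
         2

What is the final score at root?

6

C (Alice): max(0, 5, 9) = 9
D (Alice): max(4, 6) = 6
A (Omar): min(9, 6) = 6
E (Alice): max(2, 3, 1) = 3
F (Alice): max(0, 8, 6, 5) = 8
G (Alice): max(9, 3, 2) = 9
B (Omar): min(3, 8, 9) = 3
root (Alice): max(6, 3) = 6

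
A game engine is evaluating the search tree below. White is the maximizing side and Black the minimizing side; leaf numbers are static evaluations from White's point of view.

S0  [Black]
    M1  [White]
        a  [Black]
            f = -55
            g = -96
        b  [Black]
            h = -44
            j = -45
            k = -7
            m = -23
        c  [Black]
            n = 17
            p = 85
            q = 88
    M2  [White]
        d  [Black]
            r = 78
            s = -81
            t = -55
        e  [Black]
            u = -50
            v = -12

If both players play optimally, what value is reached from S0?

-50

a (Black): min(-55, -96) = -96
b (Black): min(-44, -45, -7, -23) = -45
c (Black): min(17, 85, 88) = 17
M1 (White): max(-96, -45, 17) = 17
d (Black): min(78, -81, -55) = -81
e (Black): min(-50, -12) = -50
M2 (White): max(-81, -50) = -50
S0 (Black): min(17, -50) = -50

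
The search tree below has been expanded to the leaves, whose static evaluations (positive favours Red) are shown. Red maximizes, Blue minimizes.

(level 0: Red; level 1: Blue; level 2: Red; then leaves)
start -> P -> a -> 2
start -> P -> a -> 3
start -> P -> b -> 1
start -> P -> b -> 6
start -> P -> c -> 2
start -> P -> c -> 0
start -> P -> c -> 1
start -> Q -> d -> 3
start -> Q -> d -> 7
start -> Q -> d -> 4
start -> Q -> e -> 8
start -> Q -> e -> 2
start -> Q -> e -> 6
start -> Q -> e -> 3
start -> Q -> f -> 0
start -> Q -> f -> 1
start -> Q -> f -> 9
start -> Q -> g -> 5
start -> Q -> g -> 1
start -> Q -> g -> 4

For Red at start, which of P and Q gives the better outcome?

Q

a (Red): max(2, 3) = 3
b (Red): max(1, 6) = 6
c (Red): max(2, 0, 1) = 2
P (Blue): min(3, 6, 2) = 2
d (Red): max(3, 7, 4) = 7
e (Red): max(8, 2, 6, 3) = 8
f (Red): max(0, 1, 9) = 9
g (Red): max(5, 1, 4) = 5
Q (Blue): min(7, 8, 9, 5) = 5
Red prefers the higher value; P=2, Q=5. Q is better since 5 > 2.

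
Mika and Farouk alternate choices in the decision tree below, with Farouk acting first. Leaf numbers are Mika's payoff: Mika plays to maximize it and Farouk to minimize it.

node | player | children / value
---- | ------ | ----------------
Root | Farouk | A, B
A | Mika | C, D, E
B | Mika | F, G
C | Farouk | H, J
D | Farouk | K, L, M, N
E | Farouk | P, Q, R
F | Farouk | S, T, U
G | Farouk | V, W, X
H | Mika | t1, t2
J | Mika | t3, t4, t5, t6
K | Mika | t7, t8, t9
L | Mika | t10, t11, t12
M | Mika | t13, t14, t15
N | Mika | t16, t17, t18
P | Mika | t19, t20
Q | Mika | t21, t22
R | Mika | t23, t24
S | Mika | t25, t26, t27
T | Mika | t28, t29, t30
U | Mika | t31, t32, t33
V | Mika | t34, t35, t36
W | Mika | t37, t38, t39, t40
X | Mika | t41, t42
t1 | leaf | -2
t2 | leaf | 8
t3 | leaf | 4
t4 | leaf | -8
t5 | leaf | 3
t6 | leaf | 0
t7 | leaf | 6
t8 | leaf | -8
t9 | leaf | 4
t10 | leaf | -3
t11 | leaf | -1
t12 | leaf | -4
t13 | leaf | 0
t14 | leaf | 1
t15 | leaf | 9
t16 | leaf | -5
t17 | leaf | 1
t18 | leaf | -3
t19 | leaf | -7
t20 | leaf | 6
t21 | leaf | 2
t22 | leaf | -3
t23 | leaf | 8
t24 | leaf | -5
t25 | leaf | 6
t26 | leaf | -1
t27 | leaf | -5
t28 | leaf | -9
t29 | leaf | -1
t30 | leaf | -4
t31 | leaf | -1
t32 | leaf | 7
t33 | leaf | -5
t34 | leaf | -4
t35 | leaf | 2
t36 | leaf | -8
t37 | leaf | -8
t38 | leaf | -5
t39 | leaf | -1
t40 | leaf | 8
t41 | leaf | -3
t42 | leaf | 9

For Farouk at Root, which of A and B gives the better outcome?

H (Mika): max(-2, 8) = 8
J (Mika): max(4, -8, 3, 0) = 4
C (Farouk): min(8, 4) = 4
K (Mika): max(6, -8, 4) = 6
L (Mika): max(-3, -1, -4) = -1
M (Mika): max(0, 1, 9) = 9
N (Mika): max(-5, 1, -3) = 1
D (Farouk): min(6, -1, 9, 1) = -1
P (Mika): max(-7, 6) = 6
Q (Mika): max(2, -3) = 2
R (Mika): max(8, -5) = 8
E (Farouk): min(6, 2, 8) = 2
A (Mika): max(4, -1, 2) = 4
S (Mika): max(6, -1, -5) = 6
T (Mika): max(-9, -1, -4) = -1
U (Mika): max(-1, 7, -5) = 7
F (Farouk): min(6, -1, 7) = -1
V (Mika): max(-4, 2, -8) = 2
W (Mika): max(-8, -5, -1, 8) = 8
X (Mika): max(-3, 9) = 9
G (Farouk): min(2, 8, 9) = 2
B (Mika): max(-1, 2) = 2
Farouk prefers the lower value; A=4, B=2. B is better since 2 < 4.

B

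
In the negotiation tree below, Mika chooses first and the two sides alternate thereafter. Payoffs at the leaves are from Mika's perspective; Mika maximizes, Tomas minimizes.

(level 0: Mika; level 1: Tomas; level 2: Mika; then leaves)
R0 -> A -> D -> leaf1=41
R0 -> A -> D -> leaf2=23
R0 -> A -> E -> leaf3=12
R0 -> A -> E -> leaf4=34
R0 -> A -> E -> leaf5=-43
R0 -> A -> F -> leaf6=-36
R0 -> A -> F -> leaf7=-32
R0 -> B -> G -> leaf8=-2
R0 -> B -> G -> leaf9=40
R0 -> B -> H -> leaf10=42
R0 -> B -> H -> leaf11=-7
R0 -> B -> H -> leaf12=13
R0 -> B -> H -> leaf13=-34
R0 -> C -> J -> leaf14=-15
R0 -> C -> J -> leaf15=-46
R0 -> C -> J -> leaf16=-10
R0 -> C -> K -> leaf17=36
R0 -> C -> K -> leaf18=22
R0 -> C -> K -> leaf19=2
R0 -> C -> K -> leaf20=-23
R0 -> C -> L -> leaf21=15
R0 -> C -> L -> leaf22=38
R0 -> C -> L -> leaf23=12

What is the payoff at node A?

-32

D (Mika): max(41, 23) = 41
E (Mika): max(12, 34, -43) = 34
F (Mika): max(-36, -32) = -32
A (Tomas): min(41, 34, -32) = -32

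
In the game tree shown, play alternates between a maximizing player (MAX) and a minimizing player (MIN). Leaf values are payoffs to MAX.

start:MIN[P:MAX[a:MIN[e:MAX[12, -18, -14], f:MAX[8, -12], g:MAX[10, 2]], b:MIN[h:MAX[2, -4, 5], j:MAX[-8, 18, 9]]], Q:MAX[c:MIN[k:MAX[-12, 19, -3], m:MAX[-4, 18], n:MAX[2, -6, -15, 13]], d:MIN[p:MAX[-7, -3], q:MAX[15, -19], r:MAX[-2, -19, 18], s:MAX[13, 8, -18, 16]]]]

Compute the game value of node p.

p (MAX): max(-7, -3) = -3

-3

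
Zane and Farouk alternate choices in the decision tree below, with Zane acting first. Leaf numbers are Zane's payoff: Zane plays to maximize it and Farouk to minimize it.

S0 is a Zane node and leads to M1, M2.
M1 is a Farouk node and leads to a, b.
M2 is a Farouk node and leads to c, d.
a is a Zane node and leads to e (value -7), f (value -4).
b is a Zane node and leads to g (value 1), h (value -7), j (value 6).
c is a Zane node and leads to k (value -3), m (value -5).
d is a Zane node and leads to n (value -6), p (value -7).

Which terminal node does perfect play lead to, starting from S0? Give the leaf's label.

a (Zane): max(-7, -4) = -4
b (Zane): max(1, -7, 6) = 6
M1 (Farouk): min(-4, 6) = -4
c (Zane): max(-3, -5) = -3
d (Zane): max(-6, -7) = -6
M2 (Farouk): min(-3, -6) = -6
S0 (Zane): max(-4, -6) = -4
At S0, Zane picks M1 (highest: -4).
At M1, Farouk picks a (lowest: -4).
At a, Zane picks f (highest: -4).
Terminal value -4.

f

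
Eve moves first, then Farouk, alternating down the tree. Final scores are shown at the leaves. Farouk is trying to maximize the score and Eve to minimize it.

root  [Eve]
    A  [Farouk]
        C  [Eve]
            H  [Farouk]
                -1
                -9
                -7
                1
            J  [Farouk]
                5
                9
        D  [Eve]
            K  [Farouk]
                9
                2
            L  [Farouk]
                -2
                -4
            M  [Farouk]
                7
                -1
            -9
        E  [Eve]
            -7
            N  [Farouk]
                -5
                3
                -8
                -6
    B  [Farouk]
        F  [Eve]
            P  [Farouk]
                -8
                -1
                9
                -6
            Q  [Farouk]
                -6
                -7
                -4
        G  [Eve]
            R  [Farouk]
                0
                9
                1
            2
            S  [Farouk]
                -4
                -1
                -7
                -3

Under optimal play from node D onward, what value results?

K (Farouk): max(9, 2) = 9
L (Farouk): max(-2, -4) = -2
M (Farouk): max(7, -1) = 7
D (Eve): min(9, -2, 7, -9) = -9

-9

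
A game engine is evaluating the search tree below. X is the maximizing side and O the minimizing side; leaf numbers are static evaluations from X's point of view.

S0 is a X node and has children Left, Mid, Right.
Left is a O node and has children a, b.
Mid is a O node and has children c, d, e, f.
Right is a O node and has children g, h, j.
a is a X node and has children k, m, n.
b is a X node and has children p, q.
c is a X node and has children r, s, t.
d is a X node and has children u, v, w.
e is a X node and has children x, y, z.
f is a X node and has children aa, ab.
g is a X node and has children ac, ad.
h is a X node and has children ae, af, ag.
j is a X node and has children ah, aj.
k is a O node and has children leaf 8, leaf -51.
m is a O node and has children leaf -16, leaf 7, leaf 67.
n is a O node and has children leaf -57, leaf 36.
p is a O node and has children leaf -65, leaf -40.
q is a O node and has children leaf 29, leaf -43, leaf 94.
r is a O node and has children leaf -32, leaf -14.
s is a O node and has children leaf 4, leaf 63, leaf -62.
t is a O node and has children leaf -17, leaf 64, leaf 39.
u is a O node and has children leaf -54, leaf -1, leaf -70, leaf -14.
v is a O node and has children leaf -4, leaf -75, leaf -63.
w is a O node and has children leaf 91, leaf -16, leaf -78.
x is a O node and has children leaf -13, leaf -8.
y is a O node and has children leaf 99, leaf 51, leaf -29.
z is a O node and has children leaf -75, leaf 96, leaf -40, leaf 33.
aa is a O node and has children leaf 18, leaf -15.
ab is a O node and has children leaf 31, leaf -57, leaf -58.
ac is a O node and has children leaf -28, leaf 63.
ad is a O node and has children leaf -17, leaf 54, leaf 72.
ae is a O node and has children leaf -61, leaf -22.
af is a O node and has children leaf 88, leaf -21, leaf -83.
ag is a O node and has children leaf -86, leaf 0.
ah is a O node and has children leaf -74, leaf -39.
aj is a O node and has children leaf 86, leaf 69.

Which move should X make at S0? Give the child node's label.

Left

k (O): min(8, -51) = -51
m (O): min(-16, 7, 67) = -16
n (O): min(-57, 36) = -57
a (X): max(-51, -16, -57) = -16
p (O): min(-65, -40) = -65
q (O): min(29, -43, 94) = -43
b (X): max(-65, -43) = -43
Left (O): min(-16, -43) = -43
r (O): min(-32, -14) = -32
s (O): min(4, 63, -62) = -62
t (O): min(-17, 64, 39) = -17
c (X): max(-32, -62, -17) = -17
u (O): min(-54, -1, -70, -14) = -70
v (O): min(-4, -75, -63) = -75
w (O): min(91, -16, -78) = -78
d (X): max(-70, -75, -78) = -70
x (O): min(-13, -8) = -13
y (O): min(99, 51, -29) = -29
z (O): min(-75, 96, -40, 33) = -75
e (X): max(-13, -29, -75) = -13
aa (O): min(18, -15) = -15
ab (O): min(31, -57, -58) = -58
f (X): max(-15, -58) = -15
Mid (O): min(-17, -70, -13, -15) = -70
ac (O): min(-28, 63) = -28
ad (O): min(-17, 54, 72) = -17
g (X): max(-28, -17) = -17
ae (O): min(-61, -22) = -61
af (O): min(88, -21, -83) = -83
ag (O): min(-86, 0) = -86
h (X): max(-61, -83, -86) = -61
ah (O): min(-74, -39) = -74
aj (O): min(86, 69) = 69
j (X): max(-74, 69) = 69
Right (O): min(-17, -61, 69) = -61
S0 (X): max(-43, -70, -61) = -43
X at S0 wants the highest of {Left=-43, Mid=-70, Right=-61}, so chooses Left.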